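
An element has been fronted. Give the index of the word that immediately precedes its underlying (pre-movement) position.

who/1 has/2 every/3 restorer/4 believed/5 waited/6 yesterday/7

5

The displaced element is "who" (word 1).
It is linked across 1 clause boundary (Ø).
It functions as the subject of "waited", so the gap sits immediately after word 5 ("believed").
Base order: Every restorer has believed that who waited yesterday.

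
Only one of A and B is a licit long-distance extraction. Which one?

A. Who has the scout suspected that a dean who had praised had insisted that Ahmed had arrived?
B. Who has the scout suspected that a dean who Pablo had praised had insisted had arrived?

In A, the wh-phrase is extracted from inside a complex-NP island (relative clause) (introduced by "who"), which blocks movement.
In B, the extraction path crosses only that-complement boundaries, which are transparent.
So B is grammatical.

B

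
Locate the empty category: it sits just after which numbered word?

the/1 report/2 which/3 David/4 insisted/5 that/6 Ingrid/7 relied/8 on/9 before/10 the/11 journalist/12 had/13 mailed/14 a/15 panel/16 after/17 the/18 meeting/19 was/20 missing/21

9

The displaced element is "the report" (word 2).
It is linked across 1 clause boundary (that).
It functions as the object of the preposition "on" of "relied", so the gap sits immediately after word 9 ("on").
Base order: David insisted that Ingrid relied on the report before the journalist had mailed a panel after the meeting.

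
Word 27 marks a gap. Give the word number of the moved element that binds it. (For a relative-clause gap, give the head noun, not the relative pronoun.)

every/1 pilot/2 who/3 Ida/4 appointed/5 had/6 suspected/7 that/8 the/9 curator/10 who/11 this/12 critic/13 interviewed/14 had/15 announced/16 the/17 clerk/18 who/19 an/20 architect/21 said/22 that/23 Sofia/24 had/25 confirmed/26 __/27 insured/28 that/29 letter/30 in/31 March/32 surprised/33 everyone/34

18

The gap at 27 is the subject of "insured", inside a relative clause.
The relative pronoun is "who" (word 19); it is bound by the head noun immediately before it.
Its filler is the head noun "clerk", at word 18.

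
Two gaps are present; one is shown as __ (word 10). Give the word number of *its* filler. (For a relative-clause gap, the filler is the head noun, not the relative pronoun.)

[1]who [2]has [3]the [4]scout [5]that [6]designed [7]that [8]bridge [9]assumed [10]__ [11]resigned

1

The marked gap is the subject of "resigned".
Its filler is the fronted wh-phrase "who", at word 1.
(The other dependency links word 4 to a gap after word 5.)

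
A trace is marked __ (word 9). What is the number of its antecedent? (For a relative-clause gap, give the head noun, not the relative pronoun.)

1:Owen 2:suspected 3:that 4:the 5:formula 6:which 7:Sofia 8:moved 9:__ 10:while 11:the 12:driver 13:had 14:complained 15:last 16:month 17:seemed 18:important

5

The gap at 9 is the object of "moved", inside a relative clause.
The relative pronoun is "which" (word 6); it is bound by the head noun immediately before it.
Its filler is the head noun "formula", at word 5.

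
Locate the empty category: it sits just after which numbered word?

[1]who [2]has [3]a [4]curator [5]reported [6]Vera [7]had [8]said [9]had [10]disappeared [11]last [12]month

8

The displaced element is "who" (word 1).
It is linked across 2 clause boundaries (Ø → Ø).
It functions as the subject of "disappeared", so the gap sits immediately after word 8 ("said").
Base order: A curator has reported Vera had said that who had disappeared last month.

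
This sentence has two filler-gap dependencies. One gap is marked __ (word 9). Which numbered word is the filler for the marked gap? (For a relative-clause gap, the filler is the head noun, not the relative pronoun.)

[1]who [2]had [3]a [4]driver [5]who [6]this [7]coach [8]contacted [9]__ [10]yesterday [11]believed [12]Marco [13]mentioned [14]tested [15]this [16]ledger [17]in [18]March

4

The marked gap is inside the relative clause, the direct object of "contacted".
Its filler is the head noun "driver" (via "who"), at word 4.
(The other dependency links word 1 to a gap after word 13.)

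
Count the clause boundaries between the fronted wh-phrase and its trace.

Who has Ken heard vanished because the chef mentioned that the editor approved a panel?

"who" is extracted from the subject of "vanished".
Boundaries crossed, outermost first: [Ø] — 1 in total.

1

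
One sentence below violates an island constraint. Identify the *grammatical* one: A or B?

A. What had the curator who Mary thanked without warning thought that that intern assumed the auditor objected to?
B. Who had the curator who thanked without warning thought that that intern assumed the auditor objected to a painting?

In B, the wh-phrase is extracted from inside a complex-NP island (relative clause) (introduced by "who"), which blocks movement.
In A, the extraction path crosses only that-complement boundaries, which are transparent.
So A is grammatical.

A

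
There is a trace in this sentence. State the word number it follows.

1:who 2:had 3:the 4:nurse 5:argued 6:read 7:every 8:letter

The displaced element is "who" (word 1).
It is linked across 1 clause boundary (Ø).
It functions as the subject of "read", so the gap sits immediately after word 5 ("argued").
Base order: The nurse had argued that who read every letter.

5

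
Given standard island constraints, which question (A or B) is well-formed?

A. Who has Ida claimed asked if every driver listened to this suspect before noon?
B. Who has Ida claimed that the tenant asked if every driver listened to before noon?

In B, the wh-phrase is extracted from inside a wh-island (introduced by "if"), which blocks movement.
In A, the extraction path crosses only that-complement boundaries, which are transparent.
So A is grammatical.

A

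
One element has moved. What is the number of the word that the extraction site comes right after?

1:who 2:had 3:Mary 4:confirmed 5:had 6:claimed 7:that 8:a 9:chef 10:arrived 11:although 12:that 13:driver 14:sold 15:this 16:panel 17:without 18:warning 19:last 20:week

The displaced element is "who" (word 1).
It is linked across 1 clause boundary (Ø).
It functions as the subject of "claimed", so the gap sits immediately after word 4 ("confirmed").
Base order: Mary had confirmed who had claimed that a chef arrived although that driver sold this panel without warning last week.

4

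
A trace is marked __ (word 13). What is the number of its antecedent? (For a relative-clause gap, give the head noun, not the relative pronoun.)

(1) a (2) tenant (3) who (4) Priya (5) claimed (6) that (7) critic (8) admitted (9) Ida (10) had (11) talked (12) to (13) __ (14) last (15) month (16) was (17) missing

2

The gap at 13 is the prepositional object of "talked", inside a relative clause.
The relative pronoun is "who" (word 3); it is bound by the head noun immediately before it.
Its filler is the head noun "tenant", at word 2.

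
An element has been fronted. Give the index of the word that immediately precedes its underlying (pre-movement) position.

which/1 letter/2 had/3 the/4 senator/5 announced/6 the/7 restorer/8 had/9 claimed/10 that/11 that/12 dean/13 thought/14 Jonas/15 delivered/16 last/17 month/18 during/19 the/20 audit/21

16

The displaced element is "which letter" (word 2).
It is linked across 3 clause boundaries (Ø → that → Ø).
It functions as the direct object of "delivered", so the gap sits immediately after word 16 ("delivered").
Base order: The senator had announced the restorer had claimed that that dean thought Jonas delivered which letter last month during the audit.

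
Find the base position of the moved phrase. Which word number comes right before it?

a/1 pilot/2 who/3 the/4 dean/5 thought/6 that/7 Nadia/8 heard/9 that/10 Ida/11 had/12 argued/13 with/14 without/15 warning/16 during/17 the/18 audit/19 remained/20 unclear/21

14

The displaced element is "a pilot" (word 2).
It is linked across 2 clause boundaries (that → that).
It functions as the object of the preposition "with" of "argued", so the gap sits immediately after word 14 ("with").
Base order: The dean thought that Nadia heard that Ida had argued with a pilot without warning during the audit.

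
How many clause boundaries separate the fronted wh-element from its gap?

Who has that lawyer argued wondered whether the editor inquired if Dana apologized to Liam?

"who" is extracted from the subject of "wondered".
Boundaries crossed, outermost first: [Ø] — 1 in total.

1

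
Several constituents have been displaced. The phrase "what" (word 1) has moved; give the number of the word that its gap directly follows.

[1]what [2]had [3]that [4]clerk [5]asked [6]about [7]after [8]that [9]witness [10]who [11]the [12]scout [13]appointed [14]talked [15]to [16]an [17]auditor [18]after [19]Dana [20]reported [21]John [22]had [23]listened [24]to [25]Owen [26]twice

6

The displaced element is "what" (word 1).
It functions as the object of the preposition "about" of "asked", so the gap sits immediately after word 6 ("about").
Base order: That clerk had asked about what after that witness who the scout appointed talked to an auditor after Dana reported John had listened to Owen twice.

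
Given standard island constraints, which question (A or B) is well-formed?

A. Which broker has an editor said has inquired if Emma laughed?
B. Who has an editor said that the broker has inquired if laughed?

In B, the wh-phrase is extracted from inside a wh-island (introduced by "if"), which blocks movement.
In A, the extraction path crosses only that-complement boundaries, which are transparent.
So A is grammatical.

A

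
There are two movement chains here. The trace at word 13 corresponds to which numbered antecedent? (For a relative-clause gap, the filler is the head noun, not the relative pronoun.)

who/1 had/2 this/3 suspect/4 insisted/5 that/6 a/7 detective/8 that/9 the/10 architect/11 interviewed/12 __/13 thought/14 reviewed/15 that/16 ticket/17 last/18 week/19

The marked gap is inside the relative clause, the direct object of "interviewed".
Its filler is the head noun "detective" (via "that"), at word 8.
(The other dependency links word 1 to a gap after word 14.)

8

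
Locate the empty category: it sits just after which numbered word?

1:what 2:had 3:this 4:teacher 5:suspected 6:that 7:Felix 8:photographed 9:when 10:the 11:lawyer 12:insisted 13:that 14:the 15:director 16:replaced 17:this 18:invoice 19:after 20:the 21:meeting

The displaced element is "what" (word 1).
It is linked across 1 clause boundary (that).
It functions as the direct object of "photographed", so the gap sits immediately after word 8 ("photographed").
Base order: This teacher had suspected that Felix photographed what when the lawyer insisted that the director replaced this invoice after the meeting.

8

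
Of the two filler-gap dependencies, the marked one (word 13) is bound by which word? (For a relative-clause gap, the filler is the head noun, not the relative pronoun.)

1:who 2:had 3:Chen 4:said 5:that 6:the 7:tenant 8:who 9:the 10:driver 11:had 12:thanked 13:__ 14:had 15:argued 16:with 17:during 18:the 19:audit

The marked gap is inside the relative clause, the direct object of "thanked".
Its filler is the head noun "tenant" (via "who"), at word 7.
(The other dependency links word 1 to a gap after word 16.)

7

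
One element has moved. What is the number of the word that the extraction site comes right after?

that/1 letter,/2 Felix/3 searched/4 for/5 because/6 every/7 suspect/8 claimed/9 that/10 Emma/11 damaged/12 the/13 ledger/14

5

The displaced element is "that letter" (word 2).
It functions as the object of the preposition "for" of "searched", so the gap sits immediately after word 5 ("for").
Base order: Felix searched for that letter because every suspect claimed that Emma damaged the ledger.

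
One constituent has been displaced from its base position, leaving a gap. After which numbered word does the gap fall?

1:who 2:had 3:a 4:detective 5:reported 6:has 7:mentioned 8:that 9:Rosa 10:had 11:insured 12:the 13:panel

The displaced element is "who" (word 1).
It is linked across 1 clause boundary (Ø).
It functions as the subject of "mentioned", so the gap sits immediately after word 5 ("reported").
Base order: A detective had reported who has mentioned that Rosa had insured the panel.

5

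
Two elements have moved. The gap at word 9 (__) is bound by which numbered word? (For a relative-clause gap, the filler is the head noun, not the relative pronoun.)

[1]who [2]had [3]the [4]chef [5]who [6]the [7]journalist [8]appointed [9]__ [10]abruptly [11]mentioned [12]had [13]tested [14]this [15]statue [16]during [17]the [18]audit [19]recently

4

The marked gap is inside the relative clause, the direct object of "appointed".
Its filler is the head noun "chef" (via "who"), at word 4.
(The other dependency links word 1 to a gap after word 11.)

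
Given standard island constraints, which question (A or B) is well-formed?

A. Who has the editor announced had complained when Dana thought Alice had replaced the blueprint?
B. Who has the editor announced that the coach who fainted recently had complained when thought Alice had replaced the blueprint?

A

In B, the wh-phrase is extracted from inside an adjunct island (introduced by "when"), which blocks movement.
In A, the extraction path crosses only that-complement boundaries, which are transparent.
So A is grammatical.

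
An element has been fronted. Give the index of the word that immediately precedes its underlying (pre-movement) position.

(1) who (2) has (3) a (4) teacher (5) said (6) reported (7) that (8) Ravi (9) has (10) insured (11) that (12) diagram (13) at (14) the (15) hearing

The displaced element is "who" (word 1).
It is linked across 1 clause boundary (Ø).
It functions as the subject of "reported", so the gap sits immediately after word 5 ("said").
Base order: A teacher has said that who reported that Ravi has insured that diagram at the hearing.

5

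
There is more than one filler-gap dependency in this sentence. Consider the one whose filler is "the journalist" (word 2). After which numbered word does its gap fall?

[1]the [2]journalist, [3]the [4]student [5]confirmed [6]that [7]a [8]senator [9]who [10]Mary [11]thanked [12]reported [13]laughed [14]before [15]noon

12

The displaced element is "the journalist" (word 2).
It is linked across 2 clause boundaries (that → Ø).
It functions as the subject of "laughed", so the gap sits immediately after word 12 ("reported").
Base order: The student confirmed that a senator who Mary thanked reported the journalist laughed before noon.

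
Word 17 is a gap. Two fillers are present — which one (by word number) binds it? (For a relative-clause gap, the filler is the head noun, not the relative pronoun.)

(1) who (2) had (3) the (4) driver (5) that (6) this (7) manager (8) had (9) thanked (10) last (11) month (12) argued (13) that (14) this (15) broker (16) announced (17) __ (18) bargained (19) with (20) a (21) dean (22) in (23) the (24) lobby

1

The marked gap is the subject of "bargained".
Its filler is the fronted wh-phrase "who", at word 1.
(The other dependency links word 4 to a gap after word 9.)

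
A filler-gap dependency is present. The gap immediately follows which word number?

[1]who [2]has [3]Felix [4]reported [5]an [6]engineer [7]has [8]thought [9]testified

The displaced element is "who" (word 1).
It is linked across 2 clause boundaries (Ø → Ø).
It functions as the subject of "testified", so the gap sits immediately after word 8 ("thought").
Base order: Felix has reported an engineer has thought that who testified.

8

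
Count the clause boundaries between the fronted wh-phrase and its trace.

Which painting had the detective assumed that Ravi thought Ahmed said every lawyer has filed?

3

"which painting" is extracted from the object of "filed".
Boundaries crossed, outermost first: [that], [Ø], [Ø] — 3 in total.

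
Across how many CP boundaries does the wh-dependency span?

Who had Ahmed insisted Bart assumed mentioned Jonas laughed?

"who" is extracted from the subject of "mentioned".
Boundaries crossed, outermost first: [Ø], [Ø] — 2 in total.

2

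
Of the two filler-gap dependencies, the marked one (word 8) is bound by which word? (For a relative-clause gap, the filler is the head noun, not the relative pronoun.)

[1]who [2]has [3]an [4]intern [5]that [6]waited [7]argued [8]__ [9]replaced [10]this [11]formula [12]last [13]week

1

The marked gap is the subject of "replaced".
Its filler is the fronted wh-phrase "who", at word 1.
(The other dependency links word 4 to a gap after word 5.)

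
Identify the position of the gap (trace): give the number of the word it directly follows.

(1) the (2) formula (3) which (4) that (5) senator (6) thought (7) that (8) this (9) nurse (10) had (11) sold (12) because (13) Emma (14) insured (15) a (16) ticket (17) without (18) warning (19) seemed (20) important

11

The displaced element is "the formula" (word 2).
It is linked across 1 clause boundary (that).
It functions as the direct object of "sold", so the gap sits immediately after word 11 ("sold").
Base order: That senator thought that this nurse had sold the formula because Emma insured a ticket without warning.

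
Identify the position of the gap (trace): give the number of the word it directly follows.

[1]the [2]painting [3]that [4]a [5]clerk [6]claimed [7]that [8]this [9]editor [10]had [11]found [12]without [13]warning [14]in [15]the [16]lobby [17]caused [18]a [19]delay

The displaced element is "the painting" (word 2).
It is linked across 1 clause boundary (that).
It functions as the direct object of "found", so the gap sits immediately after word 11 ("found").
Base order: A clerk claimed that this editor had found the painting without warning in the lobby.

11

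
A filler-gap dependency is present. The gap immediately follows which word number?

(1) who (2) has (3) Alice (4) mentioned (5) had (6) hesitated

4

The displaced element is "who" (word 1).
It is linked across 1 clause boundary (Ø).
It functions as the subject of "hesitated", so the gap sits immediately after word 4 ("mentioned").
Base order: Alice has mentioned that who had hesitated.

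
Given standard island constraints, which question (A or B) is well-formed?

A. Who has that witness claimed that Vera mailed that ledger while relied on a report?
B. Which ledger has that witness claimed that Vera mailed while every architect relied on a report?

B

In A, the wh-phrase is extracted from inside an adjunct island (introduced by "while"), which blocks movement.
In B, the extraction path crosses only that-complement boundaries, which are transparent.
So B is grammatical.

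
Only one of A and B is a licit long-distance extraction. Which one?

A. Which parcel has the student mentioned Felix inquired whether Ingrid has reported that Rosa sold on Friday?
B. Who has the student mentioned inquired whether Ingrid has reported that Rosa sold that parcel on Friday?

B

In A, the wh-phrase is extracted from inside a wh-island (introduced by "whether"), which blocks movement.
In B, the extraction path crosses only that-complement boundaries, which are transparent.
So B is grammatical.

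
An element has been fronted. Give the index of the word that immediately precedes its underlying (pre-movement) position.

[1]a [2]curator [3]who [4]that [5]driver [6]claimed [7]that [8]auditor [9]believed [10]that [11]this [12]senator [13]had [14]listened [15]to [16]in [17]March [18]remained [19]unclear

The displaced element is "a curator" (word 2).
It is linked across 2 clause boundaries (Ø → that).
It functions as the object of the preposition "to" of "listened", so the gap sits immediately after word 15 ("to").
Base order: That driver claimed that auditor believed that this senator had listened to a curator in March.

15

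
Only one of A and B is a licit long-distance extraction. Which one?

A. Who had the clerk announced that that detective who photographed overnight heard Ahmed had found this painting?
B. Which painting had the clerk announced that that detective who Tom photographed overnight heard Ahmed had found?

In A, the wh-phrase is extracted from inside a complex-NP island (relative clause) (introduced by "who"), which blocks movement.
In B, the extraction path crosses only that-complement boundaries, which are transparent.
So B is grammatical.

B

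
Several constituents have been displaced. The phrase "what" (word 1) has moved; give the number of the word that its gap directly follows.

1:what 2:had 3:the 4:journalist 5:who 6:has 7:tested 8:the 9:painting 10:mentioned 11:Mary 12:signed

12

The displaced element is "what" (word 1).
It is linked across 1 clause boundary (Ø).
It functions as the direct object of "signed", so the gap sits immediately after word 12 ("signed").
Base order: The journalist who has tested the painting had mentioned Mary signed what.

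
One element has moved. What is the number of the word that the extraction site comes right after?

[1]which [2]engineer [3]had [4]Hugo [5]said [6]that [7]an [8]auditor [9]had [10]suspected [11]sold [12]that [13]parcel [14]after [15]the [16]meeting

The displaced element is "which engineer" (word 2).
It is linked across 2 clause boundaries (that → Ø).
It functions as the subject of "sold", so the gap sits immediately after word 10 ("suspected").
Base order: Hugo had said that an auditor had suspected which engineer sold that parcel after the meeting.

10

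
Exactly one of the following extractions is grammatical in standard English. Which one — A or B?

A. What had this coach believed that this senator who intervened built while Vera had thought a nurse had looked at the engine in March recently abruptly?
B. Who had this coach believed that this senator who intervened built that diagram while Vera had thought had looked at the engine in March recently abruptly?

In B, the wh-phrase is extracted from inside an adjunct island (introduced by "while"), which blocks movement.
In A, the extraction path crosses only that-complement boundaries, which are transparent.
So A is grammatical.

A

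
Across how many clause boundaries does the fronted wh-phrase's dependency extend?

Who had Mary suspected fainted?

"who" is extracted from the subject of "fainted".
Boundaries crossed, outermost first: [Ø] — 1 in total.

1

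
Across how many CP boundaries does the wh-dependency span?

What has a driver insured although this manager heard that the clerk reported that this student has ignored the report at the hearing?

"what" originates inside the matrix clause — no clause boundary is crossed.

0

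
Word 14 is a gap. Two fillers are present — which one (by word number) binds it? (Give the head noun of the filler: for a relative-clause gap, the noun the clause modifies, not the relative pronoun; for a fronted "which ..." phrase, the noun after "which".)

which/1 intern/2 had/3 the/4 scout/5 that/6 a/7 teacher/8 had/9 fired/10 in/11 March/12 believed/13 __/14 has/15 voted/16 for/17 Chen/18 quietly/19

The marked gap is the subject of "voted".
Its filler is the fronted wh-phrase "which intern", at word 2.
(The other dependency links word 5 to a gap after word 10.)

2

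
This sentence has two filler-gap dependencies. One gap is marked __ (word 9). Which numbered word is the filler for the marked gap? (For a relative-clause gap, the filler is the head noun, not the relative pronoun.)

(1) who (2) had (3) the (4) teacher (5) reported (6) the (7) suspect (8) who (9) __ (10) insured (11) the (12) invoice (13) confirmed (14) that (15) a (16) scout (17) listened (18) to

The marked gap is inside the relative clause, the subject of "insured".
Its filler is the head noun "suspect" (via "who"), at word 7.
(The other dependency links word 1 to a gap after word 18.)

7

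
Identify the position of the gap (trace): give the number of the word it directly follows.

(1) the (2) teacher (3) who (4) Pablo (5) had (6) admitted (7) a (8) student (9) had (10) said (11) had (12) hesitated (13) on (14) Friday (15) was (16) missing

The displaced element is "the teacher" (word 2).
It is linked across 2 clause boundaries (Ø → Ø).
It functions as the subject of "hesitated", so the gap sits immediately after word 10 ("said").
Base order: Pablo had admitted a student had said the teacher had hesitated on Friday.

10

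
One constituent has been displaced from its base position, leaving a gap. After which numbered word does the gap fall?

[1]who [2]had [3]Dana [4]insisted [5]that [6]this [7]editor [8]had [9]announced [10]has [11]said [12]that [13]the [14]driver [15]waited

The displaced element is "who" (word 1).
It is linked across 2 clause boundaries (that → Ø).
It functions as the subject of "said", so the gap sits immediately after word 9 ("announced").
Base order: Dana had insisted that this editor had announced who has said that the driver waited.

9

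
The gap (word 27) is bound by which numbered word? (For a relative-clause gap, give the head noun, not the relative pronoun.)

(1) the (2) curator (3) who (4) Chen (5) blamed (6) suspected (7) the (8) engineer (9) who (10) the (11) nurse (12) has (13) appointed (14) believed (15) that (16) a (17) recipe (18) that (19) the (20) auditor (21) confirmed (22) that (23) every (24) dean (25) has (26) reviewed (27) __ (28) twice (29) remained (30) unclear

The gap at 27 is the object of "reviewed", inside a relative clause.
The relative pronoun is "that" (word 18); it is bound by the head noun immediately before it.
Its filler is the head noun "recipe", at word 17.

17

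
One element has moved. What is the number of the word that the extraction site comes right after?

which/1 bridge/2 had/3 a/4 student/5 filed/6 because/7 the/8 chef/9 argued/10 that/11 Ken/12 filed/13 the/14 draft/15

6

The displaced element is "which bridge" (word 2).
It functions as the direct object of "filed", so the gap sits immediately after word 6 ("filed").
Base order: A student had filed which bridge because the chef argued that Ken filed the draft.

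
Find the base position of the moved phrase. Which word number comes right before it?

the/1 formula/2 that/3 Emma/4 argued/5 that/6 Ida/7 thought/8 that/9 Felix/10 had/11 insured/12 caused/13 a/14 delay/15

The displaced element is "the formula" (word 2).
It is linked across 2 clause boundaries (that → that).
It functions as the direct object of "insured", so the gap sits immediately after word 12 ("insured").
Base order: Emma argued that Ida thought that Felix had insured the formula.

12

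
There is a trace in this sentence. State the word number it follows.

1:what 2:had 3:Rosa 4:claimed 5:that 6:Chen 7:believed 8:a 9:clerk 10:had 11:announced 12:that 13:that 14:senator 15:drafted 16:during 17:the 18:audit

15

The displaced element is "what" (word 1).
It is linked across 3 clause boundaries (that → Ø → that).
It functions as the direct object of "drafted", so the gap sits immediately after word 15 ("drafted").
Base order: Rosa had claimed that Chen believed a clerk had announced that that senator drafted what during the audit.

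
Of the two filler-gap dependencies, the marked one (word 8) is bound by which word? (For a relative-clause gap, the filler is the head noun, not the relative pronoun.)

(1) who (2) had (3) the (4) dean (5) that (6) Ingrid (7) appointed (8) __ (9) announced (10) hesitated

4

The marked gap is inside the relative clause, the direct object of "appointed".
Its filler is the head noun "dean" (via "that"), at word 4.
(The other dependency links word 1 to a gap after word 9.)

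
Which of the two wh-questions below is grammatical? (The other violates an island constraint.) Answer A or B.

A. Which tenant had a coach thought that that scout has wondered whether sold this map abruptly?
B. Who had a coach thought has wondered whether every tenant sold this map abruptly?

In A, the wh-phrase is extracted from inside a wh-island (introduced by "whether"), which blocks movement.
In B, the extraction path crosses only that-complement boundaries, which are transparent.
So B is grammatical.

B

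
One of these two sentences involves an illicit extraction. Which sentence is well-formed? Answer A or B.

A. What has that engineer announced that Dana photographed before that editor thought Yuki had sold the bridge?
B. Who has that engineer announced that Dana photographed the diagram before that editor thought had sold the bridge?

A

In B, the wh-phrase is extracted from inside an adjunct island (introduced by "before"), which blocks movement.
In A, the extraction path crosses only that-complement boundaries, which are transparent.
So A is grammatical.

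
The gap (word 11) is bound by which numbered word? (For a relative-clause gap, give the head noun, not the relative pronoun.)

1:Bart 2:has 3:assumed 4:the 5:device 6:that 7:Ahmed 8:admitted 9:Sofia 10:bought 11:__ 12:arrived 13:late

5

The gap at 11 is the object of "bought", inside a relative clause.
The relative pronoun is "that" (word 6); it is bound by the head noun immediately before it.
Its filler is the head noun "device", at word 5.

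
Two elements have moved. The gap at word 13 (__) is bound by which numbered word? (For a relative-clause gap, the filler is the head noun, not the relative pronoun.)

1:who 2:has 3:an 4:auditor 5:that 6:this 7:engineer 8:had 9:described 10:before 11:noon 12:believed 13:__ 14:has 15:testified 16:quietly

The marked gap is the subject of "testified".
Its filler is the fronted wh-phrase "who", at word 1.
(The other dependency links word 4 to a gap after word 9.)

1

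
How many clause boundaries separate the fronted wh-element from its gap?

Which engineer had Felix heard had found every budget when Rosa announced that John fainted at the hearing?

"which engineer" is extracted from the subject of "found".
Boundaries crossed, outermost first: [Ø] — 1 in total.

1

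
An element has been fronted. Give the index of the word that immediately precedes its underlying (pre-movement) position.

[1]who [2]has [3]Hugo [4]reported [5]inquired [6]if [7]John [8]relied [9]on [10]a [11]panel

The displaced element is "who" (word 1).
It is linked across 1 clause boundary (Ø).
It functions as the subject of "inquired", so the gap sits immediately after word 4 ("reported").
Base order: Hugo has reported who inquired if John relied on a panel.

4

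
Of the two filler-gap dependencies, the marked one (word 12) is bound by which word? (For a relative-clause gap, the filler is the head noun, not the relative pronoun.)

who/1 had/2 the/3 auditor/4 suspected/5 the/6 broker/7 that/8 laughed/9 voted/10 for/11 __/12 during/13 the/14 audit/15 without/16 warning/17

The marked gap is the object of the preposition "for" of "voted".
Its filler is the fronted wh-phrase "who", at word 1.
(The other dependency links word 7 to a gap after word 8.)

1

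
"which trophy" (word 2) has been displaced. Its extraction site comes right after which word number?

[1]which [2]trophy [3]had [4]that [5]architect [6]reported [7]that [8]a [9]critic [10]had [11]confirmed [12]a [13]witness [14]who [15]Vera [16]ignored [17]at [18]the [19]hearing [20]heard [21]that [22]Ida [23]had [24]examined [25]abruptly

The displaced element is "which trophy" (word 2).
It is linked across 3 clause boundaries (that → Ø → that).
It functions as the direct object of "examined", so the gap sits immediately after word 24 ("examined").
Base order: That architect had reported that a critic had confirmed a witness who Vera ignored at the hearing heard that Ida had examined which trophy abruptly.

24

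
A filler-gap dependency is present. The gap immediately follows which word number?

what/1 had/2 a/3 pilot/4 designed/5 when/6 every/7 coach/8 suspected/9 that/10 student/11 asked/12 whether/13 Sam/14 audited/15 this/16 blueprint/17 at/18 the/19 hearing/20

The displaced element is "what" (word 1).
It functions as the direct object of "designed", so the gap sits immediately after word 5 ("designed").
Base order: A pilot had designed what when every coach suspected that student asked whether Sam audited this blueprint at the hearing.

5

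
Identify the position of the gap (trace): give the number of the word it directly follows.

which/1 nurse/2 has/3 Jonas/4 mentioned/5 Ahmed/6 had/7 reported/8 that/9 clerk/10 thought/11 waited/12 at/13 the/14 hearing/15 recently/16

11

The displaced element is "which nurse" (word 2).
It is linked across 3 clause boundaries (Ø → Ø → Ø).
It functions as the subject of "waited", so the gap sits immediately after word 11 ("thought").
Base order: Jonas has mentioned Ahmed had reported that clerk thought that which nurse waited at the hearing recently.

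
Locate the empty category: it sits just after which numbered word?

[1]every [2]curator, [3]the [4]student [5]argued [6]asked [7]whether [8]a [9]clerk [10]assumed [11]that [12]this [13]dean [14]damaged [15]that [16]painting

5

The displaced element is "every curator" (word 2).
It is linked across 1 clause boundary (Ø).
It functions as the subject of "asked", so the gap sits immediately after word 5 ("argued").
Base order: The student argued that every curator asked whether a clerk assumed that this dean damaged that painting.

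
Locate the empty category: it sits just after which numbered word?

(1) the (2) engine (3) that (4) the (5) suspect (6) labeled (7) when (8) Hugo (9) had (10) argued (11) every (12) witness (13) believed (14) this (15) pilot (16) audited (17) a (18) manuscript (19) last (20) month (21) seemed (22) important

The displaced element is "the engine" (word 2).
It functions as the direct object of "labeled", so the gap sits immediately after word 6 ("labeled").
Base order: The suspect labeled the engine when Hugo had argued every witness believed this pilot audited a manuscript last month.

6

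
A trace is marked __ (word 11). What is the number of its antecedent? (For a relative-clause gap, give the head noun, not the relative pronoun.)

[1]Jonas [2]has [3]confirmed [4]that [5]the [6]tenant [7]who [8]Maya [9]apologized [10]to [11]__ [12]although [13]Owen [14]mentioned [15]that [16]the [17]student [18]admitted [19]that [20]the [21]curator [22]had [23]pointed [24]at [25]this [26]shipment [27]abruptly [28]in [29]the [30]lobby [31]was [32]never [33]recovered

The gap at 11 is the prepositional object of "apologized", inside a relative clause.
The relative pronoun is "who" (word 7); it is bound by the head noun immediately before it.
Its filler is the head noun "tenant", at word 6.

6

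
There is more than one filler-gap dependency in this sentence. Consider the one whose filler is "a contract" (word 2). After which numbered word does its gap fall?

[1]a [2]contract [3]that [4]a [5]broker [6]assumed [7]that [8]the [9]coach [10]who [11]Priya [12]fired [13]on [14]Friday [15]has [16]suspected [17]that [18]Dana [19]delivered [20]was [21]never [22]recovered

19

The displaced element is "a contract" (word 2).
It is linked across 2 clause boundaries (that → that).
It functions as the direct object of "delivered", so the gap sits immediately after word 19 ("delivered").
Base order: A broker assumed that the coach who Priya fired on Friday has suspected that Dana delivered a contract.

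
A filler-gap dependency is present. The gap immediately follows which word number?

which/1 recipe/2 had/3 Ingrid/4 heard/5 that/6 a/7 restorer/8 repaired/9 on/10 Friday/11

9

The displaced element is "which recipe" (word 2).
It is linked across 1 clause boundary (that).
It functions as the direct object of "repaired", so the gap sits immediately after word 9 ("repaired").
Base order: Ingrid had heard that a restorer repaired which recipe on Friday.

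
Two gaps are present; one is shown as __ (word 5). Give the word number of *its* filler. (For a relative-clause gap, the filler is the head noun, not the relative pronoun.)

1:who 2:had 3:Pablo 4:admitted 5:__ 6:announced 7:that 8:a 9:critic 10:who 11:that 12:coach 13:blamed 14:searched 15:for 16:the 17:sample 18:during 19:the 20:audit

1

The marked gap is the subject of "announced".
Its filler is the fronted wh-phrase "who", at word 1.
(The other dependency links word 9 to a gap after word 13.)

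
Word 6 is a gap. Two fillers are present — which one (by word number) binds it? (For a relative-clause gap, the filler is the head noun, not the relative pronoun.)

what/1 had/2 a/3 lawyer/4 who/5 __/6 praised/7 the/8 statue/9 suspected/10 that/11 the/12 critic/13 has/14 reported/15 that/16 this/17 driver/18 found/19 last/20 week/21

4

The marked gap is inside the relative clause, the subject of "praised".
Its filler is the head noun "lawyer" (via "who"), at word 4.
(The other dependency links word 1 to a gap after word 19.)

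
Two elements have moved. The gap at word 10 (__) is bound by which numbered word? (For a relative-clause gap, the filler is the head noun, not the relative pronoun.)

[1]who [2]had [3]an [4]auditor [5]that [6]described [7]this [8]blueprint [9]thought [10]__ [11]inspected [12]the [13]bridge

1

The marked gap is the subject of "inspected".
Its filler is the fronted wh-phrase "who", at word 1.
(The other dependency links word 4 to a gap after word 5.)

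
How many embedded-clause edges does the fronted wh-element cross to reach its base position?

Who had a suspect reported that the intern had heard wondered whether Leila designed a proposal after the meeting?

2

"who" is extracted from the subject of "wondered".
Boundaries crossed, outermost first: [that], [Ø] — 2 in total.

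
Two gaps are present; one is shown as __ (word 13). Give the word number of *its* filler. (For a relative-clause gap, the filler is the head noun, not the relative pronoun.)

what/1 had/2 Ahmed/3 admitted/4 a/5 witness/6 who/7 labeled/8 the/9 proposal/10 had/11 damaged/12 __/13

1

The marked gap is the direct object of "damaged".
Its filler is the fronted wh-phrase "what", at word 1.
(The other dependency links word 6 to a gap after word 7.)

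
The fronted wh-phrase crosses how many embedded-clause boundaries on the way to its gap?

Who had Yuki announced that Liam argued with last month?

1

"who" is extracted from the PP object of "argued".
Boundaries crossed, outermost first: [that] — 1 in total.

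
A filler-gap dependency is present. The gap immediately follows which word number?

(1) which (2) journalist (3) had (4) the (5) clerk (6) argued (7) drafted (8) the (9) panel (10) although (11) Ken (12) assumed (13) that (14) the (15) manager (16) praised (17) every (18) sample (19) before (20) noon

The displaced element is "which journalist" (word 2).
It is linked across 1 clause boundary (Ø).
It functions as the subject of "drafted", so the gap sits immediately after word 6 ("argued").
Base order: The clerk had argued that which journalist drafted the panel although Ken assumed that the manager praised every sample before noon.

6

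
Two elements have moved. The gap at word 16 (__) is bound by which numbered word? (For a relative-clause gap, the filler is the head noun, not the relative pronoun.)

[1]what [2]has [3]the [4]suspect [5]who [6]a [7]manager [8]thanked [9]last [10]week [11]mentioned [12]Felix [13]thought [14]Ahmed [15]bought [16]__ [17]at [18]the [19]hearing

1

The marked gap is the direct object of "bought".
Its filler is the fronted wh-phrase "what", at word 1.
(The other dependency links word 4 to a gap after word 8.)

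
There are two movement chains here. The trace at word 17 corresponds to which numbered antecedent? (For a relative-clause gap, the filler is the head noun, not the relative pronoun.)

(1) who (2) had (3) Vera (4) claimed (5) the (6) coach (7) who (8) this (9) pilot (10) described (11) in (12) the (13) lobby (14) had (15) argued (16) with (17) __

1

The marked gap is the object of the preposition "with" of "argued".
Its filler is the fronted wh-phrase "who", at word 1.
(The other dependency links word 6 to a gap after word 10.)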